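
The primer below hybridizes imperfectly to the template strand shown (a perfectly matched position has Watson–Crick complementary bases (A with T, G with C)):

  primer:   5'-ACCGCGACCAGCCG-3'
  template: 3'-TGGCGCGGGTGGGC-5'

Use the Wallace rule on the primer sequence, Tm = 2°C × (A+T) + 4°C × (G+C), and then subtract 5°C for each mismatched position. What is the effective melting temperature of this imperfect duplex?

Primer base counts: A=3, T=0, G=4, C=7 → A+T=3, G+C=11
Perfect-match Tm = 2(3) + 4(11) = 6 + 44 = 50°C
Mismatches (positions where the bases are not complementary): 2 (at positions 7, 11)
Effective Tm = 50 − 2×5 = 50 − 10 = 40°C

40°C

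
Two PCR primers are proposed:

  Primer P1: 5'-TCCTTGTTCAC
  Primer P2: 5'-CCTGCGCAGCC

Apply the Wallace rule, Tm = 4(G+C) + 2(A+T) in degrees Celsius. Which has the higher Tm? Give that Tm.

Primer P1: A+T=6, G+C=5 → Tm = 2(6)+4(5) = 32°C
Primer P2: A+T=2, G+C=9 → Tm = 2(2)+4(9) = 40°C
32°C vs 40°C → primer P2 is higher.

Primer P2, 40°C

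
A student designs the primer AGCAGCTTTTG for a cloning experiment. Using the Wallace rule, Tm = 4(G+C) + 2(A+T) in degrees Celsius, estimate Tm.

32°C

Counting bases: G=3, A=2, C=2, T=4
A+T = 6, G+C = 5
Tm = 2×6 + 4×5 = 32°C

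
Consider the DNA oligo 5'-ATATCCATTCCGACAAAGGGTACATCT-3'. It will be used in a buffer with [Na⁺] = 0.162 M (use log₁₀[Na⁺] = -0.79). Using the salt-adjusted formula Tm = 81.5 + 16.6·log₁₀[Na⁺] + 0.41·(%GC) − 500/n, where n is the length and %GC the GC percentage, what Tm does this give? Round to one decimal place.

66.6°C

Length n = 27. Scanning the sequence gives G=4, A=9, T=7, C=7.
G+C = 11, so %GC = 11/27 × 100 = 40.741%
Salt term: 16.6 × (-0.79) = -13.114
GC term: 0.41 × 40.741 = 16.704; length term: −500/27 = −18.519
Tm = 81.5 + (-13.114) + 16.704 − 18.519 = 66.571 → 66.6°C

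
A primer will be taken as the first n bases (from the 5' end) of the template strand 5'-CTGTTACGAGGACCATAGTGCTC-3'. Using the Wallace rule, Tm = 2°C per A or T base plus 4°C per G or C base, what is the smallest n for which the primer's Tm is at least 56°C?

First 18 bases: CTGTTACGAGGACCATAG → Tm = 54°C (< 56°C)
First 19 bases: CTGTTACGAGGACCATAGT → Tm = 56°C (≥ 56°C)
Since every base adds ≥2°C, Tm only increases with n, so the threshold is first crossed at n = 19.

n = 19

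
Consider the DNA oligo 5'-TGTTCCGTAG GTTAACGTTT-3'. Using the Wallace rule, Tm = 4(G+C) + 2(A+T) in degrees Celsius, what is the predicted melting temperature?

Scanning the sequence gives C=3, T=9, A=3, G=5.
So N_AT = 12 and N_GC = 8.
Tm = 4·8 + 2·12 = 32 + 24 = 56°C

56°C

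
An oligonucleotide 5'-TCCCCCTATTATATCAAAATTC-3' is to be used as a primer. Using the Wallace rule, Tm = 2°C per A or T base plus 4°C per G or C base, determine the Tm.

G=0, C=7, T=8, A=7
AT pairs contribute 15, GC pairs contribute 7.
Tm = 2(15) + 4(7) = 30 + 28 = 58°C

58°C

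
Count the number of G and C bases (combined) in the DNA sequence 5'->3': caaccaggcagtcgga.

10

Base counts: A=5, C=5, T=1, G=5
Total G or C: 5 + 5 = 10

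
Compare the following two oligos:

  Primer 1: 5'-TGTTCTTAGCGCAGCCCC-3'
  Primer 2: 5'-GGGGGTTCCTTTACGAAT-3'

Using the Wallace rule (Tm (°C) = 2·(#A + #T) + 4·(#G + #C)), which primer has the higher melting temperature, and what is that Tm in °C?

Primer 1: A+T=7, G+C=11 → Tm = 2(7)+4(11) = 58°C
Primer 2: A+T=9, G+C=9 → Tm = 2(9)+4(9) = 54°C
58°C vs 54°C → primer 1 is higher.

Primer 1, 58°C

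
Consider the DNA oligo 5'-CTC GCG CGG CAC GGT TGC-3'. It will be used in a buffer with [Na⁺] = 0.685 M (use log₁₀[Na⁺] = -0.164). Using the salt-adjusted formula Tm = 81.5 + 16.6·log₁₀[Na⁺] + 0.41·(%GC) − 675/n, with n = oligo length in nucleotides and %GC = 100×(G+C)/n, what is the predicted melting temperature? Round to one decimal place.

73.2°C

Length n = 18. A=1, G=7, T=3, C=7
G+C = 14, so %GC = 14/18 × 100 = 77.778%
Salt term: 16.6 × (-0.164) = -2.722
GC term: 0.41 × 77.778 = 31.889; length term: −675/18 = −37.5
Tm = 81.5 + (-2.722) + 31.889 − 37.5 = 73.167 → 73.2°C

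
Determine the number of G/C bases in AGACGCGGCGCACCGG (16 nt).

Base counts: A=3, G=7, C=6, T=0
G+C = 7 + 6 = 13

13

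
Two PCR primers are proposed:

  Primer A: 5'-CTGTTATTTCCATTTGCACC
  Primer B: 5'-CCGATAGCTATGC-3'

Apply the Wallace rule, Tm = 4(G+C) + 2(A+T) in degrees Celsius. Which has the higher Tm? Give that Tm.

Primer A, 56°C

Primer A: A+T=12, G+C=8 → Tm = 2(12)+4(8) = 56°C
Primer B: A+T=6, G+C=7 → Tm = 2(6)+4(7) = 40°C
56°C vs 40°C → primer A is higher.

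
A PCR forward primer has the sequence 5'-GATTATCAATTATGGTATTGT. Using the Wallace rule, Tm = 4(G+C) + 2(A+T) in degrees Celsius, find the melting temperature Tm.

52°C

Base counts: A=6, G=4, C=1, T=10
AT pairs contribute 16, GC pairs contribute 5.
Tm = 2×16 + 4×5 = 52°C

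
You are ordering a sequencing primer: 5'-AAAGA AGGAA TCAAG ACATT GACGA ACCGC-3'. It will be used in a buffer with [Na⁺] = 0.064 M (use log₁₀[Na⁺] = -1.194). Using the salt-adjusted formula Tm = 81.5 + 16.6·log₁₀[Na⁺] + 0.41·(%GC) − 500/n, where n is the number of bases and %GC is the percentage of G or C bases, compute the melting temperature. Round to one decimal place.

62.8°C

Length n = 30. T=3, G=7, A=14, C=6
G+C = 13, so %GC = 13/30 × 100 = 43.333%
Salt term: 16.6 × (-1.194) = -19.82
GC term: 0.41 × 43.333 = 17.767; length term: −500/30 = −16.667
Tm = 81.5 + (-19.82) + 17.767 − 16.667 = 62.78 → 62.8°C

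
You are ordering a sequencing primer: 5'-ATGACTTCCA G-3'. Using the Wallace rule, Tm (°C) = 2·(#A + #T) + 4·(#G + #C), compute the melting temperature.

32°C

Scanning the sequence gives A=3, G=2, T=3, C=3.
A+T = 6, G+C = 5
Tm = 2(6) + 4(5) = 12 + 20 = 32°C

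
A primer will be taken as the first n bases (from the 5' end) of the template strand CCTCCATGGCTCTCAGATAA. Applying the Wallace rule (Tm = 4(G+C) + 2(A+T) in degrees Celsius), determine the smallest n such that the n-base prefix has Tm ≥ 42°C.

First 12 bases: CCTCCATGGCTC → Tm = 40°C (< 42°C)
First 13 bases: CCTCCATGGCTCT → Tm = 42°C (≥ 42°C)
Since every base adds ≥2°C, Tm only increases with n, so the threshold is first crossed at n = 13.

n = 13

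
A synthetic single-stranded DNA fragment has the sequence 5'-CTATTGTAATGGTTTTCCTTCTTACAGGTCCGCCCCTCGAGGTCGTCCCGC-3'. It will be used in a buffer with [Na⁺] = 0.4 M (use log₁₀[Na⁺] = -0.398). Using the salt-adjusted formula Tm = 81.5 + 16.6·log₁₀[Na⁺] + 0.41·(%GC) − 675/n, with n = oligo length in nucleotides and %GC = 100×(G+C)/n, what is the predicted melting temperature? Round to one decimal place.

Length n = 51. Base counts: T=17, A=6, G=11, C=17
G+C = 28, so %GC = 28/51 × 100 = 54.902%
Salt term: 16.6 × (-0.398) = -6.607
GC term: 0.41 × 54.902 = 22.51; length term: −675/51 = −13.235
Tm = 81.5 + (-6.607) + 22.51 − 13.235 = 84.168 → 84.2°C

84.2°C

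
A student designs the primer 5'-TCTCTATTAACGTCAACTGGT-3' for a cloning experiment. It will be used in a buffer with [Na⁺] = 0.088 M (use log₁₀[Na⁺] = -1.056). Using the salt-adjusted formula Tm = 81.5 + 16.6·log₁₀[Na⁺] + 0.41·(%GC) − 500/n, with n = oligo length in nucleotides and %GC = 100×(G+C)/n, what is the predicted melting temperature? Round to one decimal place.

55.8°C

Length n = 21. Scanning the sequence gives A=5, G=3, T=8, C=5.
G+C = 8, so %GC = 8/21 × 100 = 38.095%
Salt term: 16.6 × (-1.056) = -17.53
GC term: 0.41 × 38.095 = 15.619; length term: −500/21 = −23.81
Tm = 81.5 + (-17.53) + 15.619 − 23.81 = 55.779 → 55.8°C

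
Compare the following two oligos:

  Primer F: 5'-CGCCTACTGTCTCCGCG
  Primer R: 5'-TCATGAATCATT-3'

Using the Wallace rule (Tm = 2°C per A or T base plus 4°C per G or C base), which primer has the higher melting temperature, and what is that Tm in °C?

Primer F, 58°C

Primer F: A+T=5, G+C=12 → Tm = 2(5)+4(12) = 58°C
Primer R: A+T=9, G+C=3 → Tm = 2(9)+4(3) = 30°C
58°C vs 30°C → primer F is higher.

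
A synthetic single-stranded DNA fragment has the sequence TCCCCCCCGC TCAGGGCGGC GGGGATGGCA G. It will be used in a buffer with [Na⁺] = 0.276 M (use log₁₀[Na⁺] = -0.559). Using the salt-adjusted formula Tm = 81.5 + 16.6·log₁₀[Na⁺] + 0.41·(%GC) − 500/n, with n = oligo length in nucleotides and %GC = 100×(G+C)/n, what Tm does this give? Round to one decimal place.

Length n = 31. Base counts: G=13, A=3, C=12, T=3
G+C = 25, so %GC = 25/31 × 100 = 80.645%
Salt term: 16.6 × (-0.559) = -9.279
GC term: 0.41 × 80.645 = 33.064; length term: −500/31 = −16.129
Tm = 81.5 + (-9.279) + 33.064 − 16.129 = 89.156 → 89.2°C

89.2°C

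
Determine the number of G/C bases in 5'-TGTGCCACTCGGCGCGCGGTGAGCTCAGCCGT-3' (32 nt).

Base counts: G=12, T=6, C=11, A=3
G+C = 12 + 11 = 23

23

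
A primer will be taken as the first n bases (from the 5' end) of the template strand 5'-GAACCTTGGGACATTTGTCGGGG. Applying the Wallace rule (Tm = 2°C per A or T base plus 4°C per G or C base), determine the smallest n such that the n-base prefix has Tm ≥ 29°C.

First 9 bases: GAACCTTGG → Tm = 28°C (< 29°C)
First 10 bases: GAACCTTGGG → Tm = 32°C (≥ 29°C)
Each additional base adds 2°C (A/T) or 4°C (G/C), so Tm is non-decreasing in n; n = 10 is the first length to reach 29°C.

n = 10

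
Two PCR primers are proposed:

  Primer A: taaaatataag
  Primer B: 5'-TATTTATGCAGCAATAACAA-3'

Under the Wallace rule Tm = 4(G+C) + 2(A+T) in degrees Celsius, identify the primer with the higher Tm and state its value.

Primer B, 50°C

Primer A: A+T=10, G+C=1 → Tm = 2(10)+4(1) = 24°C
Primer B: A+T=15, G+C=5 → Tm = 2(15)+4(5) = 50°C
24°C vs 50°C → primer B is higher.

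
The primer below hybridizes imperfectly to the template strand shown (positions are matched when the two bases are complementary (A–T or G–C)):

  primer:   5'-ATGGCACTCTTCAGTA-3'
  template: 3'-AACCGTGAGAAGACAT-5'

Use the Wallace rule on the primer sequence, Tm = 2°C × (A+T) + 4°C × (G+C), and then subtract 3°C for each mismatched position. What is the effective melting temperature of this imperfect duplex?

Primer base counts: A=4, T=5, G=3, C=4 → A+T=9, G+C=7
Perfect-match Tm = 2(9) + 4(7) = 18 + 28 = 46°C
Mismatches (positions where the bases are not complementary): 2 (at positions 1, 13)
Effective Tm = 46 − 2×3 = 46 − 6 = 40°C

40°C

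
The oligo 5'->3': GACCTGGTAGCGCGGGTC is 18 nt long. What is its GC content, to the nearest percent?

72%

A=2, G=8, T=3, C=5
G+C = 8 + 5 = 13 out of 18 bases
%GC = 13/18 × 100 = 72.22% ≈ 72%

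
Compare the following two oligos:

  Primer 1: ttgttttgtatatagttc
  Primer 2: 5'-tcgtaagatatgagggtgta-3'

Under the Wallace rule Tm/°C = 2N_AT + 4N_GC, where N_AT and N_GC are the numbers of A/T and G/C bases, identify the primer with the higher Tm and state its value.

Primer 2, 56°C

Primer 1: A+T=14, G+C=4 → Tm = 2(14)+4(4) = 44°C
Primer 2: A+T=12, G+C=8 → Tm = 2(12)+4(8) = 56°C
44°C vs 56°C → primer 2 is higher.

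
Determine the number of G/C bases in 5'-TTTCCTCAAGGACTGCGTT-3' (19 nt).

Scanning the sequence gives C=5, T=7, G=4, A=3.
G+C = 4 + 5 = 9

9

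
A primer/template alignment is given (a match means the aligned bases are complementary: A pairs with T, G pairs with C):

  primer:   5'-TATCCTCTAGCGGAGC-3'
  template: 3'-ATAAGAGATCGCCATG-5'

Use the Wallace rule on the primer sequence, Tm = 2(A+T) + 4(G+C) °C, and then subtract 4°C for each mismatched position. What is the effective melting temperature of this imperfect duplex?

Primer base counts: A=3, T=4, G=4, C=5 → A+T=7, G+C=9
Perfect-match Tm = 2(7) + 4(9) = 14 + 36 = 50°C
Mismatches (positions where the bases are not complementary): 3 (at positions 4, 14, 15)
Effective Tm = 50 − 3×4 = 50 − 12 = 38°C

38°C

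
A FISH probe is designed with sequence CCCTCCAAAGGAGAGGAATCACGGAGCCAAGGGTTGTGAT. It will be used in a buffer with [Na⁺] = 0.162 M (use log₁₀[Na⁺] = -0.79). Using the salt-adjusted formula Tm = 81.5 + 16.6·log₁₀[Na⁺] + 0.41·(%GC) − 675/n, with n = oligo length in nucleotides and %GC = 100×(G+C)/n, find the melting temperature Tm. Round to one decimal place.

Length n = 40. T=6, G=13, C=9, A=12
G+C = 22, so %GC = 22/40 × 100 = 55%
Salt term: 16.6 × (-0.79) = -13.114
GC term: 0.41 × 55 = 22.55; length term: −675/40 = −16.875
Tm = 81.5 + (-13.114) + 22.55 − 16.875 = 74.061 → 74.1°C

74.1°C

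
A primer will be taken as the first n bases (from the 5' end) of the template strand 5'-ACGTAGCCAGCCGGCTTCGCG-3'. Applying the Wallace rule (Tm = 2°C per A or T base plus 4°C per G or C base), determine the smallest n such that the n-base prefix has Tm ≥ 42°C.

n = 13

First 12 bases: ACGTAGCCAGCC → Tm = 40°C (< 42°C)
First 13 bases: ACGTAGCCAGCCG → Tm = 44°C (≥ 42°C)
Each additional base adds 2°C (A/T) or 4°C (G/C), so Tm is non-decreasing in n; n = 13 is the first length to reach 42°C.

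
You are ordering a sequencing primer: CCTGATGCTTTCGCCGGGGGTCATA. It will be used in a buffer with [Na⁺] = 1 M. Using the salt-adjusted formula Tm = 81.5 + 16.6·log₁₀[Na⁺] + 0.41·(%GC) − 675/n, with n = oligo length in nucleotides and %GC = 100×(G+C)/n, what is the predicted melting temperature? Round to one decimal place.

Length n = 25. Scanning the sequence gives A=3, T=7, C=7, G=8.
G+C = 15, so %GC = 15/25 × 100 = 60%
Salt term: 16.6 × (0) = 0
GC term: 0.41 × 60 = 24.6; length term: −675/25 = −27
Tm = 81.5 + (0) + 24.6 − 27 = 79.1 → 79.1°C

79.1°C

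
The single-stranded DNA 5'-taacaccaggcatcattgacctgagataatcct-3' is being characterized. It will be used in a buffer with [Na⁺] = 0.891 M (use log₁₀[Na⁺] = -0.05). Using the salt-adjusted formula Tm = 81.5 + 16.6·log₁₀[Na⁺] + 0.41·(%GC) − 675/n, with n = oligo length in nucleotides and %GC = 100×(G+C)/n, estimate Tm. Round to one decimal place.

Length n = 33. Scanning the sequence gives A=11, G=5, T=8, C=9.
G+C = 14, so %GC = 14/33 × 100 = 42.424%
Salt term: 16.6 × (-0.05) = -0.83
GC term: 0.41 × 42.424 = 17.394; length term: −675/33 = −20.455
Tm = 81.5 + (-0.83) + 17.394 − 20.455 = 77.609 → 77.6°C

77.6°C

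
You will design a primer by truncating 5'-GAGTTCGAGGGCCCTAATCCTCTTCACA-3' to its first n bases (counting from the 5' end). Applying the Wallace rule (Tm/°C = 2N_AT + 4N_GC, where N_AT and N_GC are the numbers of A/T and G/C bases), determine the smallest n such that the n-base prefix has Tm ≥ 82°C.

n = 27

First 26 bases: GAGTTCGAGGGCCCTAATCCTCTTCA → Tm = 80°C (< 82°C)
First 27 bases: GAGTTCGAGGGCCCTAATCCTCTTCAC → Tm = 84°C (≥ 82°C)
Since every base adds ≥2°C, Tm only increases with n, so the threshold is first crossed at n = 27.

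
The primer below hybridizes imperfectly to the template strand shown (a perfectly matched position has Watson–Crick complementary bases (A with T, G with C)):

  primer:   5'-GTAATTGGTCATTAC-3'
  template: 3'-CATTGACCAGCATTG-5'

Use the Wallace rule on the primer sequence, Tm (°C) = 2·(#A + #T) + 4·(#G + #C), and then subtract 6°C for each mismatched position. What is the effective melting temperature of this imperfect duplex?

22°C

Primer base counts: A=4, T=6, G=3, C=2 → A+T=10, G+C=5
Perfect-match Tm = 2(10) + 4(5) = 20 + 20 = 40°C
Mismatches (positions where the bases are not complementary): 3 (at positions 5, 11, 13)
Effective Tm = 40 − 3×6 = 40 − 18 = 22°C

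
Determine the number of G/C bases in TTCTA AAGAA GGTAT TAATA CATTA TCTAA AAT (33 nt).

A=15, C=3, G=3, T=12
G+C = 3 + 3 = 6

6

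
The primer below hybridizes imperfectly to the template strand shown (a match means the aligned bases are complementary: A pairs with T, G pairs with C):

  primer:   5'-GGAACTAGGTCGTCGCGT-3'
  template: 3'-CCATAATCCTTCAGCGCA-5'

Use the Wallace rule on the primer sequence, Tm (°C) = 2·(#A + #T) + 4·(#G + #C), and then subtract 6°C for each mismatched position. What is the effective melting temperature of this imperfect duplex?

34°C

Primer base counts: A=3, T=4, G=7, C=4 → A+T=7, G+C=11
Perfect-match Tm = 2(7) + 4(11) = 14 + 44 = 58°C
Mismatches (positions where the bases are not complementary): 4 (at positions 3, 5, 10, 11)
Effective Tm = 58 − 4×6 = 58 − 24 = 34°C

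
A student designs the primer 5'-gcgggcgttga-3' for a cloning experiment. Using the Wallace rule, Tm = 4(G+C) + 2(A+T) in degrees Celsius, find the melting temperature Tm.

38°C

Base counts: G=6, A=1, C=2, T=2
A+T = 3, G+C = 8
Tm = 4·8 + 2·3 = 32 + 6 = 38°C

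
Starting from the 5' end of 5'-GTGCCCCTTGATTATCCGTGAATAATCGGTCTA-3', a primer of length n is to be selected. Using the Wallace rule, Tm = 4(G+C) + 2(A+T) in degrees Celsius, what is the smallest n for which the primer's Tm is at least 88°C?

First 29 bases: GTGCCCCTTGATTATCCGTGAATAATCGG → Tm = 86°C (< 88°C)
First 30 bases: GTGCCCCTTGATTATCCGTGAATAATCGGT → Tm = 88°C (≥ 88°C)
Since every base adds ≥2°C, Tm only increases with n, so the threshold is first crossed at n = 30.

n = 30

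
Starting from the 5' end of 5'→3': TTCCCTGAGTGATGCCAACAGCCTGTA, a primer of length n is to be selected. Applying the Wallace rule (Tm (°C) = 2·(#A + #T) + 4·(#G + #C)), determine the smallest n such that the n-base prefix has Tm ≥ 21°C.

n = 7

First 6 bases: TTCCCT → Tm = 18°C (< 21°C)
First 7 bases: TTCCCTG → Tm = 22°C (≥ 21°C)
Each additional base adds 2°C (A/T) or 4°C (G/C), so Tm is non-decreasing in n; n = 7 is the first length to reach 21°C.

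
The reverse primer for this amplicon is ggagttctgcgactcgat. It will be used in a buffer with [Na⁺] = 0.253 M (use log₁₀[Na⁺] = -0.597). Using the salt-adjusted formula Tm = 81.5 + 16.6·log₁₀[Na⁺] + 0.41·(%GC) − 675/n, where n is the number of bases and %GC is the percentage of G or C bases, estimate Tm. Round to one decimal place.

56.9°C

Length n = 18. C=4, A=3, T=5, G=6
G+C = 10, so %GC = 10/18 × 100 = 55.556%
Salt term: 16.6 × (-0.597) = -9.91
GC term: 0.41 × 55.556 = 22.778; length term: −675/18 = −37.5
Tm = 81.5 + (-9.91) + 22.778 − 37.5 = 56.868 → 56.9°C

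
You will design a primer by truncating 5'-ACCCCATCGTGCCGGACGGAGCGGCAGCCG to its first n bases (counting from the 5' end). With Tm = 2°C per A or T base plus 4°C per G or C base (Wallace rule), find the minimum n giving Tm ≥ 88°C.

First 24 bases: ACCCCATCGTGCCGGACGGAGCGG → Tm = 84°C (< 88°C)
First 25 bases: ACCCCATCGTGCCGGACGGAGCGGC → Tm = 88°C (≥ 88°C)
Since every base adds ≥2°C, Tm only increases with n, so the threshold is first crossed at n = 25.

n = 25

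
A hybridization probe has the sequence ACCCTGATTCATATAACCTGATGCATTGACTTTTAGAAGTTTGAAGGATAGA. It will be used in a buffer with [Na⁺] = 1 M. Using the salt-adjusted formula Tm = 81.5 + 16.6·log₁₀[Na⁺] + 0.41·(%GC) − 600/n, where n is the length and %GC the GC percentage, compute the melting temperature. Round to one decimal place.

Length n = 52. Counting bases: A=17, T=17, G=10, C=8
G+C = 18, so %GC = 18/52 × 100 = 34.615%
Salt term: 16.6 × (0) = 0
GC term: 0.41 × 34.615 = 14.192; length term: −600/52 = −11.538
Tm = 81.5 + (0) + 14.192 − 11.538 = 84.154 → 84.2°C

84.2°C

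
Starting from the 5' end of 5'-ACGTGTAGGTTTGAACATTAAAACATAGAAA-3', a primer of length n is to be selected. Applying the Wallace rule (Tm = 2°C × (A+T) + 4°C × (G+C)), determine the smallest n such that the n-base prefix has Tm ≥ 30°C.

n = 10

First 9 bases: ACGTGTAGG → Tm = 28°C (< 30°C)
First 10 bases: ACGTGTAGGT → Tm = 30°C (≥ 30°C)
Each additional base adds 2°C (A/T) or 4°C (G/C), so Tm is non-decreasing in n; n = 10 is the first length to reach 30°C.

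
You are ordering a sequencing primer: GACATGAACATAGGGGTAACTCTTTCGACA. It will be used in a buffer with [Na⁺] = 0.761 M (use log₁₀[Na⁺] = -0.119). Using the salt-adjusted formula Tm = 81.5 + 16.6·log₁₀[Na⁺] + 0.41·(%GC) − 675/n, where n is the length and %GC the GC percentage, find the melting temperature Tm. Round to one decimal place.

Length n = 30. Scanning the sequence gives A=10, T=7, C=6, G=7.
G+C = 13, so %GC = 13/30 × 100 = 43.333%
Salt term: 16.6 × (-0.119) = -1.975
GC term: 0.41 × 43.333 = 17.767; length term: −675/30 = −22.5
Tm = 81.5 + (-1.975) + 17.767 − 22.5 = 74.792 → 74.8°C

74.8°C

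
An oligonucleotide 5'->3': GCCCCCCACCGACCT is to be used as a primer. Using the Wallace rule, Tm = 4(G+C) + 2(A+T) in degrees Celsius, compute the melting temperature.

54°C

Counting bases: A=2, G=2, C=10, T=1
AT pairs contribute 3, GC pairs contribute 12.
Tm = 2(3) + 4(12) = 6 + 48 = 54°C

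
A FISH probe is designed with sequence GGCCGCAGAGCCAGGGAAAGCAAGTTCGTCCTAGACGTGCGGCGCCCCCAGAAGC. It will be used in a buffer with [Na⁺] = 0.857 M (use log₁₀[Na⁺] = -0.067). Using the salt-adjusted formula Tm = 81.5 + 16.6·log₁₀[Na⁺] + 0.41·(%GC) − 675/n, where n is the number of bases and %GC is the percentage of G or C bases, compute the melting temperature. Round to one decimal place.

95.7°C

Length n = 55. Counting bases: T=5, C=18, G=19, A=13
G+C = 37, so %GC = 37/55 × 100 = 67.273%
Salt term: 16.6 × (-0.067) = -1.112
GC term: 0.41 × 67.273 = 27.582; length term: −675/55 = −12.273
Tm = 81.5 + (-1.112) + 27.582 − 12.273 = 95.697 → 95.7°C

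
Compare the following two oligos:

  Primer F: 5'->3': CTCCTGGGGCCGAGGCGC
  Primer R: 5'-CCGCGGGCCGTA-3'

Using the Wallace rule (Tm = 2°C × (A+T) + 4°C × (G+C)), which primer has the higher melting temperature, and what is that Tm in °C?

Primer F: A+T=3, G+C=15 → Tm = 2(3)+4(15) = 66°C
Primer R: A+T=2, G+C=10 → Tm = 2(2)+4(10) = 44°C
66°C vs 44°C → primer F is higher.

Primer F, 66°C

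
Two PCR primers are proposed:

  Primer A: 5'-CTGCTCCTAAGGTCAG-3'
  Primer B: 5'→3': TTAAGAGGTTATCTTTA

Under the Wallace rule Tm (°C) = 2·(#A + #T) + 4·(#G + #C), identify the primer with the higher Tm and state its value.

Primer A, 50°C

Primer A: A+T=7, G+C=9 → Tm = 2(7)+4(9) = 50°C
Primer B: A+T=13, G+C=4 → Tm = 2(13)+4(4) = 42°C
50°C vs 42°C → primer A is higher.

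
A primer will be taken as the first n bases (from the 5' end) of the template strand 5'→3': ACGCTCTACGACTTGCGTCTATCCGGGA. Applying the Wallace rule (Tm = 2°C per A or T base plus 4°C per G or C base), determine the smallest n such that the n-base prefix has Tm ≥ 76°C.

n = 25

First 24 bases: ACGCTCTACGACTTGCGTCTATCC → Tm = 74°C (< 76°C)
First 25 bases: ACGCTCTACGACTTGCGTCTATCCG → Tm = 78°C (≥ 76°C)
Each additional base adds 2°C (A/T) or 4°C (G/C), so Tm is non-decreasing in n; n = 25 is the first length to reach 76°C.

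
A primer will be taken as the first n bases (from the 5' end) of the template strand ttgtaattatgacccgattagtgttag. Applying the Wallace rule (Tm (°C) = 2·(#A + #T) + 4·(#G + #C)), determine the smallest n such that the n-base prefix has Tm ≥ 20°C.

n = 9

First 8 bases: TTGTAATT → Tm = 18°C (< 20°C)
First 9 bases: TTGTAATTA → Tm = 20°C (≥ 20°C)
Since every base adds ≥2°C, Tm only increases with n, so the threshold is first crossed at n = 9.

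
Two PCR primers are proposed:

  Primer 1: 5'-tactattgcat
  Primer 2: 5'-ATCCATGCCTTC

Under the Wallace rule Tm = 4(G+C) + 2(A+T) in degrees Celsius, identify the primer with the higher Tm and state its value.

Primer 2, 36°C

Primer 1: A+T=8, G+C=3 → Tm = 2(8)+4(3) = 28°C
Primer 2: A+T=6, G+C=6 → Tm = 2(6)+4(6) = 36°C
28°C vs 36°C → primer 2 is higher.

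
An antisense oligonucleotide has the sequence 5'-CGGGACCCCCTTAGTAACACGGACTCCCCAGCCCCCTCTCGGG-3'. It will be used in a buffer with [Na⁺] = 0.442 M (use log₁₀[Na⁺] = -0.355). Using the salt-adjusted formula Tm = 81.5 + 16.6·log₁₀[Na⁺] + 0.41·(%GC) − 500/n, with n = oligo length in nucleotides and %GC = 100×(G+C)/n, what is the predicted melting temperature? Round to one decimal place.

Length n = 43. Base counts: G=10, C=20, T=6, A=7
G+C = 30, so %GC = 30/43 × 100 = 69.767%
Salt term: 16.6 × (-0.355) = -5.893
GC term: 0.41 × 69.767 = 28.604; length term: −500/43 = −11.628
Tm = 81.5 + (-5.893) + 28.604 − 11.628 = 92.583 → 92.6°C

92.6°C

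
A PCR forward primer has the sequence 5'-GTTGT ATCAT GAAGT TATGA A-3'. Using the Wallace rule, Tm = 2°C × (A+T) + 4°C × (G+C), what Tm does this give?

54°C

T=8, A=7, G=5, C=1
AT pairs contribute 15, GC pairs contribute 6.
Tm = 4·6 + 2·15 = 24 + 30 = 54°C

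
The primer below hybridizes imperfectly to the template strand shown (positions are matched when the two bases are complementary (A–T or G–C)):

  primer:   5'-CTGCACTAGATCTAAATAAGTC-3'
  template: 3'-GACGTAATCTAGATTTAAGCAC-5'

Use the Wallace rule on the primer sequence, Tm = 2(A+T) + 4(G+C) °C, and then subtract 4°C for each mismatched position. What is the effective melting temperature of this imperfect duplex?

Primer base counts: A=8, T=6, G=3, C=5 → A+T=14, G+C=8
Perfect-match Tm = 2(14) + 4(8) = 28 + 32 = 60°C
Mismatches (positions where the bases are not complementary): 4 (at positions 6, 18, 19, 22)
Effective Tm = 60 − 4×4 = 60 − 16 = 44°C

44°C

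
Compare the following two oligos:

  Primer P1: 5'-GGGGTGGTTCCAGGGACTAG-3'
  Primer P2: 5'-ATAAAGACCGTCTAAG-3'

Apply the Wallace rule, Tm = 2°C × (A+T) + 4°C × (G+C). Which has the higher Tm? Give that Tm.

Primer P1, 66°C

Primer P1: A+T=7, G+C=13 → Tm = 2(7)+4(13) = 66°C
Primer P2: A+T=10, G+C=6 → Tm = 2(10)+4(6) = 44°C
66°C vs 44°C → primer P1 is higher.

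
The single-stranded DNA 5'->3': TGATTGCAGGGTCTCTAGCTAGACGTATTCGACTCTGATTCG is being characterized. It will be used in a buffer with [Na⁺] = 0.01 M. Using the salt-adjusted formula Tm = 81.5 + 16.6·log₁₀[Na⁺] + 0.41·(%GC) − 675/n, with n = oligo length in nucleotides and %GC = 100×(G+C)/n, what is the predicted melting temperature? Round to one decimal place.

Length n = 42. C=9, T=14, A=8, G=11
G+C = 20, so %GC = 20/42 × 100 = 47.619%
Salt term: 16.6 × (-2) = -33.2
GC term: 0.41 × 47.619 = 19.524; length term: −675/42 = −16.071
Tm = 81.5 + (-33.2) + 19.524 − 16.071 = 51.753 → 51.8°C

51.8°C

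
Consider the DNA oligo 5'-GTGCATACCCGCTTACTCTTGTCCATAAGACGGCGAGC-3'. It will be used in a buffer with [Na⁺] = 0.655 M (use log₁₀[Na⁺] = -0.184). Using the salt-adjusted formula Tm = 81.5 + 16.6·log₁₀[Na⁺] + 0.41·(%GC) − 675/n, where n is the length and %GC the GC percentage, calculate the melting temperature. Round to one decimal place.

Length n = 38. G=9, T=9, A=8, C=12
G+C = 21, so %GC = 21/38 × 100 = 55.263%
Salt term: 16.6 × (-0.184) = -3.054
GC term: 0.41 × 55.263 = 22.658; length term: −675/38 = −17.763
Tm = 81.5 + (-3.054) + 22.658 − 17.763 = 83.341 → 83.3°C

83.3°C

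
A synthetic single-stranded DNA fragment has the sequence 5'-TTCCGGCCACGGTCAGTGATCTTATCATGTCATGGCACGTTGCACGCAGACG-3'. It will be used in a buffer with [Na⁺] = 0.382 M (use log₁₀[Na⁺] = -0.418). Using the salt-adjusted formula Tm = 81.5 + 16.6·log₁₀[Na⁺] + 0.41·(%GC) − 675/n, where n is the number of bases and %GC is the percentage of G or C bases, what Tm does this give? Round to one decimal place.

Length n = 52. Base counts: G=14, A=10, C=15, T=13
G+C = 29, so %GC = 29/52 × 100 = 55.769%
Salt term: 16.6 × (-0.418) = -6.939
GC term: 0.41 × 55.769 = 22.865; length term: −675/52 = −12.981
Tm = 81.5 + (-6.939) + 22.865 − 12.981 = 84.445 → 84.4°C

84.4°C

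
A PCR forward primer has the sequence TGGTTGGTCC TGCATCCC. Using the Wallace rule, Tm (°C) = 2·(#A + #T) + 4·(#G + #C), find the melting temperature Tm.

Scanning the sequence gives C=6, T=6, G=5, A=1.
A+T = 7, G+C = 11
Tm = 4·11 + 2·7 = 44 + 14 = 58°C

58°C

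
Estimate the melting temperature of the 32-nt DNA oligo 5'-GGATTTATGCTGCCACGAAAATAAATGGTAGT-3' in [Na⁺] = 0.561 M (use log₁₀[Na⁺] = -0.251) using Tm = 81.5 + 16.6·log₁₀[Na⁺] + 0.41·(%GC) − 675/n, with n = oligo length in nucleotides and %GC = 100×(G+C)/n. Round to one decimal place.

71.6°C

Length n = 32. T=9, A=11, C=4, G=8
G+C = 12, so %GC = 12/32 × 100 = 37.5%
Salt term: 16.6 × (-0.251) = -4.167
GC term: 0.41 × 37.5 = 15.375; length term: −675/32 = −21.094
Tm = 81.5 + (-4.167) + 15.375 − 21.094 = 71.614 → 71.6°C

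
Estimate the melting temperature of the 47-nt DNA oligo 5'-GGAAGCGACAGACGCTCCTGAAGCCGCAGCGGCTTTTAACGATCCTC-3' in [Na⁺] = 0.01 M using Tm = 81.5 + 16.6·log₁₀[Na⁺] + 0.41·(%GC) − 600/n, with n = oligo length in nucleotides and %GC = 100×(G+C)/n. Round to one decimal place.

60.0°C

Length n = 47. Base counts: T=8, C=15, G=13, A=11
G+C = 28, so %GC = 28/47 × 100 = 59.574%
Salt term: 16.6 × (-2) = -33.2
GC term: 0.41 × 59.574 = 24.425; length term: −600/47 = −12.766
Tm = 81.5 + (-33.2) + 24.425 − 12.766 = 59.959 → 60.0°C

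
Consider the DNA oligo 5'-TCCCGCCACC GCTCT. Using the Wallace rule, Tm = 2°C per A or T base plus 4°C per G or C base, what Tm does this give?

52°C

Scanning the sequence gives A=1, C=9, G=2, T=3.
AT pairs contribute 4, GC pairs contribute 11.
Tm = 2×4 + 4×11 = 52°C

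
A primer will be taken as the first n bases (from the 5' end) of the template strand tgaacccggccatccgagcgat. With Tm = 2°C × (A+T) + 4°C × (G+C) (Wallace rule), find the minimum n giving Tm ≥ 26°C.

First 7 bases: TGAACCC → Tm = 22°C (< 26°C)
First 8 bases: TGAACCCG → Tm = 26°C (≥ 26°C)
Since every base adds ≥2°C, Tm only increases with n, so the threshold is first crossed at n = 8.

n = 8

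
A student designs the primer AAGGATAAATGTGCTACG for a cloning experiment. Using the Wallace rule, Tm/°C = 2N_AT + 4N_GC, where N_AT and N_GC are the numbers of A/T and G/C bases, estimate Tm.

A=7, T=4, G=5, C=2
So N_AT = 11 and N_GC = 7.
Tm = 4·7 + 2·11 = 28 + 22 = 50°C

50°C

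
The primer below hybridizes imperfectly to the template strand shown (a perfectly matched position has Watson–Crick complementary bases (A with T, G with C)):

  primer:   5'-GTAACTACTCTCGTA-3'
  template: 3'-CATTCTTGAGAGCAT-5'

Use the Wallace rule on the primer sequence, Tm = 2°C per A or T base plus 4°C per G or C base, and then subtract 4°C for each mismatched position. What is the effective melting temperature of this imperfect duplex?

34°C

Primer base counts: A=4, T=5, G=2, C=4 → A+T=9, G+C=6
Perfect-match Tm = 2(9) + 4(6) = 18 + 24 = 42°C
Mismatches (positions where the bases are not complementary): 2 (at positions 5, 6)
Effective Tm = 42 − 2×4 = 42 − 8 = 34°C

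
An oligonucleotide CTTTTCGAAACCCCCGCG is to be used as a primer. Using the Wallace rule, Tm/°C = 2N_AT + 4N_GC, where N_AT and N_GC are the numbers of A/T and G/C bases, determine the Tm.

Base counts: C=8, A=3, T=4, G=3
So N_AT = 7 and N_GC = 11.
Tm = 4·11 + 2·7 = 44 + 14 = 58°C

58°C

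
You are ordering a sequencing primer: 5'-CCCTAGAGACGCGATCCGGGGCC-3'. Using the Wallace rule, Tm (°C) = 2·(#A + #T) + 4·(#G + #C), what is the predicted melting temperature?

80°C

G=8, T=2, C=9, A=4
So N_AT = 6 and N_GC = 17.
Tm = 2×6 + 4×17 = 80°C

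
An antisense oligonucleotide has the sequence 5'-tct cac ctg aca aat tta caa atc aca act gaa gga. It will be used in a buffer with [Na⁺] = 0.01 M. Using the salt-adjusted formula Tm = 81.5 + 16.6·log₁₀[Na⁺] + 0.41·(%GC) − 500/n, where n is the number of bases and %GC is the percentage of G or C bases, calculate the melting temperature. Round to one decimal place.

Length n = 36. G=4, A=15, T=8, C=9
G+C = 13, so %GC = 13/36 × 100 = 36.111%
Salt term: 16.6 × (-2) = -33.2
GC term: 0.41 × 36.111 = 14.806; length term: −500/36 = −13.889
Tm = 81.5 + (-33.2) + 14.806 − 13.889 = 49.217 → 49.2°C

49.2°C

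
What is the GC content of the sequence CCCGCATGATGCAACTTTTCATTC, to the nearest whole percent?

Counting bases: G=3, T=8, C=8, A=5
G+C = 3 + 8 = 11 out of 24 bases
%GC = 11/24 × 100 = 45.83% ≈ 46%

46%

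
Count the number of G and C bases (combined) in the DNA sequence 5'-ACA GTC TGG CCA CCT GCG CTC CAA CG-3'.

Base counts: A=5, T=4, G=6, C=11
Total G or C: 6 + 11 = 17

17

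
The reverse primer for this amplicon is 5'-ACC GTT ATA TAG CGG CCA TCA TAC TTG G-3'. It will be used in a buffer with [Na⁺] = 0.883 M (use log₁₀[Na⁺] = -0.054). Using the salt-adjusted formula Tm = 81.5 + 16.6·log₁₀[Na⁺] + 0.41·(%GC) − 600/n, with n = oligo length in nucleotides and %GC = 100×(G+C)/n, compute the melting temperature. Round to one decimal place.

78.2°C

Length n = 28. Counting bases: A=7, C=7, T=8, G=6
G+C = 13, so %GC = 13/28 × 100 = 46.429%
Salt term: 16.6 × (-0.054) = -0.896
GC term: 0.41 × 46.429 = 19.036; length term: −600/28 = −21.429
Tm = 81.5 + (-0.896) + 19.036 − 21.429 = 78.211 → 78.2°C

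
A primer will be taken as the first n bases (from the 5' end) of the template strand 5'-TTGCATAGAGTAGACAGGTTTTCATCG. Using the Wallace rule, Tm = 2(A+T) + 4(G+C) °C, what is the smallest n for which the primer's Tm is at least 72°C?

n = 26

First 25 bases: TTGCATAGAGTAGACAGGTTTTCAT → Tm = 68°C (< 72°C)
First 26 bases: TTGCATAGAGTAGACAGGTTTTCATC → Tm = 72°C (≥ 72°C)
Each additional base adds 2°C (A/T) or 4°C (G/C), so Tm is non-decreasing in n; n = 26 is the first length to reach 72°C.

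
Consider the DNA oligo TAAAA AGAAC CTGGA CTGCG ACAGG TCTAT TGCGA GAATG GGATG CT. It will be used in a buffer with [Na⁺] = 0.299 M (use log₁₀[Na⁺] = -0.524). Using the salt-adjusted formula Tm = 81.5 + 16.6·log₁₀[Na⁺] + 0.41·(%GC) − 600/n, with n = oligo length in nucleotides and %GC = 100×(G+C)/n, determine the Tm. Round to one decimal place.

79.2°C

Length n = 47. Counting bases: T=10, A=15, G=14, C=8
G+C = 22, so %GC = 22/47 × 100 = 46.809%
Salt term: 16.6 × (-0.524) = -8.698
GC term: 0.41 × 46.809 = 19.192; length term: −600/47 = −12.766
Tm = 81.5 + (-8.698) + 19.192 − 12.766 = 79.228 → 79.2°C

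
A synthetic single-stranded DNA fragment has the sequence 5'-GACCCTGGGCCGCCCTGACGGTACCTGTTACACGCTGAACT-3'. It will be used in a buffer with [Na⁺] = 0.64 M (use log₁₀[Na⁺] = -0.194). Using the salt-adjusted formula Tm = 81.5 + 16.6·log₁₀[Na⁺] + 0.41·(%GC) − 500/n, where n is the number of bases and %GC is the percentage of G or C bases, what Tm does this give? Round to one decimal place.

92.1°C

Length n = 41. Counting bases: T=8, G=11, A=7, C=15
G+C = 26, so %GC = 26/41 × 100 = 63.415%
Salt term: 16.6 × (-0.194) = -3.22
GC term: 0.41 × 63.415 = 26; length term: −500/41 = −12.195
Tm = 81.5 + (-3.22) + 26 − 12.195 = 92.085 → 92.1°C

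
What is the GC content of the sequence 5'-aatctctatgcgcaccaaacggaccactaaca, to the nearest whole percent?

47%

Counting bases: A=12, T=5, C=11, G=4
G+C = 4 + 11 = 15 out of 32 bases
%GC = 15/32 × 100 = 46.88% ≈ 47%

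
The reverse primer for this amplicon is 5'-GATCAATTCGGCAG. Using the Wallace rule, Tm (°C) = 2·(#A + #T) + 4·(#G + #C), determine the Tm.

42°C

Counting bases: A=4, C=3, G=4, T=3
A+T = 7, G+C = 7
Tm = 4·7 + 2·7 = 28 + 14 = 42°C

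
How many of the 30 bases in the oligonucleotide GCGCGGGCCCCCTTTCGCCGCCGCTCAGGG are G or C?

Counting bases: A=1, G=11, C=14, T=4
G+C = 11 + 14 = 25

25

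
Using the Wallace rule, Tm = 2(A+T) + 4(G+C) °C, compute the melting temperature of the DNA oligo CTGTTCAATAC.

30°C

Counting bases: C=3, T=4, A=3, G=1
A+T = 7, G+C = 4
Tm = 2×7 + 4×4 = 30°C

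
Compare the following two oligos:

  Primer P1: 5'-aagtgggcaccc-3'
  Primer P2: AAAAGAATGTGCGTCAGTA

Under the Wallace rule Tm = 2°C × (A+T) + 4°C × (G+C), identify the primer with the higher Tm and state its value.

Primer P1: A+T=4, G+C=8 → Tm = 2(4)+4(8) = 40°C
Primer P2: A+T=12, G+C=7 → Tm = 2(12)+4(7) = 52°C
40°C vs 52°C → primer P2 is higher.

Primer P2, 52°C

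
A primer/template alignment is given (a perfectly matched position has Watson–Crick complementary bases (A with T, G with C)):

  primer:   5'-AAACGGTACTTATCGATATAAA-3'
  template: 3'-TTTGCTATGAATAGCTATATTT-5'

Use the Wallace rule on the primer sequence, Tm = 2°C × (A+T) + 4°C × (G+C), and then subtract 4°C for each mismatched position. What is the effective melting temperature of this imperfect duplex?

Primer base counts: A=10, T=6, G=3, C=3 → A+T=16, G+C=6
Perfect-match Tm = 2(16) + 4(6) = 32 + 24 = 56°C
Mismatches (positions where the bases are not complementary): 1 (at position 6)
Effective Tm = 56 − 1×4 = 56 − 4 = 52°C

52°C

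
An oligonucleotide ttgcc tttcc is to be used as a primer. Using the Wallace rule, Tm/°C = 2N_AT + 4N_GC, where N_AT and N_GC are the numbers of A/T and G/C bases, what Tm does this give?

Base counts: A=0, G=1, T=5, C=4
So N_AT = 5 and N_GC = 5.
Tm = 2×5 + 4×5 = 30°C

30°C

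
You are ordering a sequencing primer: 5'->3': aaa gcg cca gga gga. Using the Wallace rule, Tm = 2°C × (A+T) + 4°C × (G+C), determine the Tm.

48°C

Counting bases: T=0, A=6, G=6, C=3
A+T = 6, G+C = 9
Tm = 2(6) + 4(9) = 12 + 36 = 48°C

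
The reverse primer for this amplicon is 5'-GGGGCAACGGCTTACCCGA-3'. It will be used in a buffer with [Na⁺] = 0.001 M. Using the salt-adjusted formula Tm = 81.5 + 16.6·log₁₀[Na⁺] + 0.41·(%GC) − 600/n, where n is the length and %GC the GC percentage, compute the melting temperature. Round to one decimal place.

28.2°C

Length n = 19. Scanning the sequence gives C=6, A=4, G=7, T=2.
G+C = 13, so %GC = 13/19 × 100 = 68.421%
Salt term: 16.6 × (-3) = -49.8
GC term: 0.41 × 68.421 = 28.053; length term: −600/19 = −31.579
Tm = 81.5 + (-49.8) + 28.053 − 31.579 = 28.174 → 28.2°C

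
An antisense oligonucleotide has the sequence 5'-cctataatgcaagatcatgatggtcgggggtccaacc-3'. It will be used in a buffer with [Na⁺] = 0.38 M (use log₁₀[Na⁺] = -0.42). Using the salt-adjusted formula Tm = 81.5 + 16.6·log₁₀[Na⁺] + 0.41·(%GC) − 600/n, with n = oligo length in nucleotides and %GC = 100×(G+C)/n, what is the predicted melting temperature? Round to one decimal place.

79.4°C

Length n = 37. Base counts: T=8, C=9, G=10, A=10
G+C = 19, so %GC = 19/37 × 100 = 51.351%
Salt term: 16.6 × (-0.42) = -6.972
GC term: 0.41 × 51.351 = 21.054; length term: −600/37 = −16.216
Tm = 81.5 + (-6.972) + 21.054 − 16.216 = 79.366 → 79.4°C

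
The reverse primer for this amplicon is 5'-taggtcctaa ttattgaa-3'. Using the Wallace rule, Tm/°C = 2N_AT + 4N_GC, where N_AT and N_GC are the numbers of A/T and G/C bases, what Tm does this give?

Base counts: G=3, C=2, T=7, A=6
So N_AT = 13 and N_GC = 5.
Tm = 2(13) + 4(5) = 26 + 20 = 46°C

46°C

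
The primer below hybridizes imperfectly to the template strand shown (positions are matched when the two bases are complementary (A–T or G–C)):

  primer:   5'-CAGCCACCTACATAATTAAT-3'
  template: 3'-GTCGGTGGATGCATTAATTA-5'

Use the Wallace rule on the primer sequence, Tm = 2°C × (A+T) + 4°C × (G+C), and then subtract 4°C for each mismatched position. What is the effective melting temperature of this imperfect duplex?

Primer base counts: A=8, T=5, G=1, C=6 → A+T=13, G+C=7
Perfect-match Tm = 2(13) + 4(7) = 26 + 28 = 54°C
Mismatches (positions where the bases are not complementary): 1 (at position 12)
Effective Tm = 54 − 1×4 = 54 − 4 = 50°C

50°C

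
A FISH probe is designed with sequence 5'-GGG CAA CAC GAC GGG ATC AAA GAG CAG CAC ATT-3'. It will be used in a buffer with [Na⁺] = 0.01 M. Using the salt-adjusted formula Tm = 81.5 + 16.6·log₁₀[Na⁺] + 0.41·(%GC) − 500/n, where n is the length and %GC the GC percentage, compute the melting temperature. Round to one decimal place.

55.5°C

Length n = 33. Base counts: T=3, G=10, A=12, C=8
G+C = 18, so %GC = 18/33 × 100 = 54.545%
Salt term: 16.6 × (-2) = -33.2
GC term: 0.41 × 54.545 = 22.363; length term: −500/33 = −15.152
Tm = 81.5 + (-33.2) + 22.363 − 15.152 = 55.511 → 55.5°C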